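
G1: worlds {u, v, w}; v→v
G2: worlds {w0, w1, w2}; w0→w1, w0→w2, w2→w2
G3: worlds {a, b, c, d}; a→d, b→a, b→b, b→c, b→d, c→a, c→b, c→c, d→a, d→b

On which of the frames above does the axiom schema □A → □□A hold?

Frame correspondent (Sahlqvist): ∀x ∀y ∀z (Rxy ∧ Ryz → Rxz) — i.e. transitivity.
G1: ✓.
G2: ✓.
G3: fails — Rcb and Rbd but not Rcd.

G1, G2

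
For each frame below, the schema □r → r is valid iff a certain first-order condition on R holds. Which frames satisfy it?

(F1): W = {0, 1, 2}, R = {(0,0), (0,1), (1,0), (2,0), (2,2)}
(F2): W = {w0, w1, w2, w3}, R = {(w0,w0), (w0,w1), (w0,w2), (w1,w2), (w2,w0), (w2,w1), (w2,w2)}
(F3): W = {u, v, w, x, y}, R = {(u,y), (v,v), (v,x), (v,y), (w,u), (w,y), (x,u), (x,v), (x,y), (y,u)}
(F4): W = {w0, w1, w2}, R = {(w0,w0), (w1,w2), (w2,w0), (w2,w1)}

The schema corresponds to reflexivity: ∀x Rxx.
(F1): fails — world 1 does not see itself.
(F2): fails — world w1 does not see itself.
(F3): fails — world u does not see itself.
(F4): fails — world w1 does not see itself.

none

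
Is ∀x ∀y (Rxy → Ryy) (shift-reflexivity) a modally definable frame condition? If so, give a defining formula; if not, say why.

This is a Sahlqvist condition; the T□ axiom □(□r → r) defines it.

Yes, by □(□r → r)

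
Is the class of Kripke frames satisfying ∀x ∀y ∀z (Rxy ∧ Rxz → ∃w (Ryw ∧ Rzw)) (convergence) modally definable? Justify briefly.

The condition is convergence. A defining modal formula is ◇□q → □◇q.
Suppose ◇□q→□◇q is valid. Take Rxy, Rxz and set V(q)={w : Ryw}. Then □q at y so ◇□q at x, so □◇q at x, so ◇q at z, giving w with Rzw and Ryw.

Yes — defined by ◇□q → □◇q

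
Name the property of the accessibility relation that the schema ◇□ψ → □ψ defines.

The Euclidean property

Replacing ψ by ¬ψ and contraposing gives the equivalent schema ◇ψ → □◇ψ.
Suppose ◇ψ→□◇ψ is valid. Take Rxy, Rxz and set V(ψ)={y}. Then ◇ψ at x, so □◇ψ at x, so ◇ψ at z, so some w with Rzw has ψ; w=y, i.e. Rzy. By symmetry of the argument, Ryz.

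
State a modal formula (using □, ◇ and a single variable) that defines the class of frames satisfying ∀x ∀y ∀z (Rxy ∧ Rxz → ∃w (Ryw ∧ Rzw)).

◇□s → □◇s

This is convergence; the standard corresponding axiom is .2: ◇□s → □◇s.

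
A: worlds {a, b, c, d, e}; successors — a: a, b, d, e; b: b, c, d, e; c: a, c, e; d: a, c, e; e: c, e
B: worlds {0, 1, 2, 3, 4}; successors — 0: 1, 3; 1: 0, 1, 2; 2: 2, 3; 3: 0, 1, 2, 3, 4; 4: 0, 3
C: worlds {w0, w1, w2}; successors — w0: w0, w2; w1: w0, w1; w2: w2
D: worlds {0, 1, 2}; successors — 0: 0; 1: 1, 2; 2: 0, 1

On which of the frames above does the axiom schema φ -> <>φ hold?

Frame correspondent (Sahlqvist): forall x Rxx — i.e. reflexivity.
A: fails — world d does not see itself.
B: fails — world 0 does not see itself.
C: holds.
D: fails — world 2 does not see itself.

C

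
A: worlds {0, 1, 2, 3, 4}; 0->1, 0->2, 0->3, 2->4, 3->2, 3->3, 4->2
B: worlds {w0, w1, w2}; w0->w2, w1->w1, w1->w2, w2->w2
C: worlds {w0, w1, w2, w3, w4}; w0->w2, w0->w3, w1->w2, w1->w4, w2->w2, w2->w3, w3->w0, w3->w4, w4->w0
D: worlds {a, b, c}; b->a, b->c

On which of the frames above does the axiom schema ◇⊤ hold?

Frame correspondent (Sahlqvist): ∀x ∃y Rxy — i.e. seriality.
A: fails — world 1 has no successor.
B: condition met.
C: condition met.
D: fails — world a has no successor.
Valid on: B, C.

B, C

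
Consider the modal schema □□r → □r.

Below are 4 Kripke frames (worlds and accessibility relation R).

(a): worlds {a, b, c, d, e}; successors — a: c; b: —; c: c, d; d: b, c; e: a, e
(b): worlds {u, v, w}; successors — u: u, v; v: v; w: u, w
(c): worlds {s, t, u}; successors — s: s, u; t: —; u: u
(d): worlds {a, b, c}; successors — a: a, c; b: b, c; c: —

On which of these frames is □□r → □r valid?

(b), (c), (d)

The schema corresponds to density: ∀x ∀y (Rxy → ∃z (Rxz ∧ Rzy)).
(a): fails — Rdb but no z with Rdz and Rzb.
(b): ✓.
(c): ✓.
(d): ✓.
Valid on: (b), (c), (d).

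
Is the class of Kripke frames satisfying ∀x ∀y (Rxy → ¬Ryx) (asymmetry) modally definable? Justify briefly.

No

Modal frame validity is preserved under surjective bounded morphisms.
The 5-cycle (worlds w0,w1,w2,w3,w4 with w0→w1→w2→w3→w4→w0) is asymmetric. Mapping every world to a single reflexive point • is a surjective bounded morphism, and the reflexive point is not asymmetric (R•• but asymmetry requires ¬R••).
So no modal formula (or set of formulas) defines exactly the asymmetric frames.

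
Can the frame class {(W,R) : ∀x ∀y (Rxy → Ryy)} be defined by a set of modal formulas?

Yes, by □(□q → q)

This is a Sahlqvist condition; the T□ axiom □(□q → q) defines it.
Suppose □(□q→q) is valid. Take Rxy and set V(q)={w : Ryw}. Then at y, □q holds; since □(□q→q) at x, □q→q at y, so q at y, i.e. Ryy.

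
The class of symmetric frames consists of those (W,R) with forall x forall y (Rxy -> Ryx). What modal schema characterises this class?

The condition is symmetry. The B schema s → □◇s defines it.
Suppose s→□◇s is valid. Take Rxy and set V(s)={x}. Then s at x, so □◇s at x, so ◇s at y, so some z with Ryz has s; z=x, i.e. Ryx.

s → □◇s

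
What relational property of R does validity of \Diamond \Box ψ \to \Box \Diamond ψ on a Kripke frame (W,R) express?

convergence

Suppose ◇□ψ→□◇ψ is valid. Take Rxy, Rxz and set V(ψ)={w : Ryw}. Then □ψ at y so ◇□ψ at x, so □◇ψ at x, so ◇ψ at z, giving w with Rzw and Ryw.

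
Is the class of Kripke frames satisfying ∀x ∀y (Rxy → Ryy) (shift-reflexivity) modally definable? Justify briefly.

Yes: it is shift-reflexivity, defined by the T□ schema □(□q → q).
Suppose □(□q→q) is valid. Take Rxy and set V(q)={w : Ryw}. Then at y, □q holds; since □(□q→q) at x, □q→q at y, so q at y, i.e. Ryy.

Definable; □(□q → q) defines it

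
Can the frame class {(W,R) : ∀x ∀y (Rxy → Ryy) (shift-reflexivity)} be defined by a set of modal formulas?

Yes: it is shift-reflexivity, defined by the T□ schema □(□q → q).
Suppose □(□q→q) is valid. Take Rxy and set V(q)={w : Ryw}. Then at y, □q holds; since □(□q→q) at x, □q→q at y, so q at y, i.e. Ryy.

Definable; □(□q → q) defines it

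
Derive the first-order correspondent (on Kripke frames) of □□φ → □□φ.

∀x ∀z (xR²z → ∃w (xR²w ∧ z = w))

This is a Sahlqvist (Geach-type) schema ◇^0□^2φ → □^2◇^0φ.
First-order correspondent: ∀x ∀z (xR²z → ∃w (xR²w ∧ z = w)).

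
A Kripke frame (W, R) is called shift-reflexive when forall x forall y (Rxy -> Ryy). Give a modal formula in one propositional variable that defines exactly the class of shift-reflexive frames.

The condition is shift-reflexivity. The T□ schema □(□r → r) defines it.
Suppose □(□r→r) is valid. Take Rxy and set V(r)={w : Ryw}. Then at y, □r holds; since □(□r→r) at x, □r→r at y, so r at y, i.e. Ryy.

□(□r → r)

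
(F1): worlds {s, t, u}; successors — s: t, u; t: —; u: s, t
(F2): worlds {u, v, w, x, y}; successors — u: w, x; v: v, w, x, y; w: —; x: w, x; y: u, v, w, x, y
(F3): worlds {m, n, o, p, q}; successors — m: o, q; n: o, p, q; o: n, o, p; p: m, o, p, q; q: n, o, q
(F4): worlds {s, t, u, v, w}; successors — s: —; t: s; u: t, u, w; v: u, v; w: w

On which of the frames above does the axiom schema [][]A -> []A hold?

Frame correspondent (Sahlqvist): forall x forall y (Rxy -> exists z (Rxz & Rzy)) — i.e. density.
(F1): fails — Rsu but no z with Rsz and Rzu.
(F2): satisfies the condition.
(F3): satisfies the condition.
(F4): fails — Rts but no z with Rtz and Rzs.

(F2), (F3)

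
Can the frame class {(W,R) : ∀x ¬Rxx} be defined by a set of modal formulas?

No

If a class were modally definable it would be closed under surjective bounded morphisms (Goldblatt–Thomason).
The 2-cycle (worlds w0,w1 with w0→w1→w0) is irreflexive, and the map sending every world to a single reflexive point • is a surjective bounded morphism (forth: every edge maps to (•,•); back: every world has a successor). So any modal formula valid on the 2-cycle is also valid on the reflexive point, which is not irreflexive.
Hence irreflexivity is not modally definable.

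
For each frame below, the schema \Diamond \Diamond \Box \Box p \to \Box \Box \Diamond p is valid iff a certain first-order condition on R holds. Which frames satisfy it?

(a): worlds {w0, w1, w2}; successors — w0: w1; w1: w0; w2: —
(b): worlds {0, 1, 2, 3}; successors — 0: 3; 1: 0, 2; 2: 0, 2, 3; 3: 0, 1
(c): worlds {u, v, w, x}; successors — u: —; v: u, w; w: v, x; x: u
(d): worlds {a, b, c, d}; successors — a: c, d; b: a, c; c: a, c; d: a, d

(d)

Frame correspondent (Sahlqvist): \forall x \forall y \forall z ((x R^2 y \wedge x R^2 z) \to \exists w (y R^2 w \wedge zRw)) — i.e. a generalized confluence (Geach) condition.
(a): fails — w0R²w0, w0R²w0 but no w with w0R²w and w0Rw.
(b): fails — 0R²0, 0R²0 but no w with 0R²w and 0Rw.
(c): fails — vR²v, vR²v but no t with vR²t and vRt.
(d): ✓.
Valid on: (d).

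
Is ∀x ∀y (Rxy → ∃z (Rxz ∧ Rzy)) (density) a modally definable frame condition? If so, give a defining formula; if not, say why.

Yes: it is density, defined by the C4 schema □□r → □r.
Suppose □□r→□r is valid. Take Rxy and set V(r)={w : xR²w}. Then □□r at x, so □r at x, so r at y, i.e. ∃z(Rxz∧Rzy).

Definable; □□r → □r defines it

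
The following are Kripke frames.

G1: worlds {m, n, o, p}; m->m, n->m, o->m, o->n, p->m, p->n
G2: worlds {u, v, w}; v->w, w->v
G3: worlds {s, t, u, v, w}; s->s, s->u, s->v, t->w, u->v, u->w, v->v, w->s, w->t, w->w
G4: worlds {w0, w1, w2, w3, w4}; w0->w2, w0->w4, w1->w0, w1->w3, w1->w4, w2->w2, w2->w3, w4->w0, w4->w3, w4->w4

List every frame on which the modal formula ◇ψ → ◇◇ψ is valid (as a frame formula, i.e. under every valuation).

G3, G4

Frame correspondent (Sahlqvist): ∀x ∀y (xRy → ∃w (y = w ∧ xR²w)) — i.e. a generalized confluence (Geach) condition.
G1: fails — oRn but no w with n=w and oR²w.
G2: fails — vRw but no t with w=t and vR²t.
G3: satisfies the condition.
G4: satisfies the condition.
Valid on: G3, G4.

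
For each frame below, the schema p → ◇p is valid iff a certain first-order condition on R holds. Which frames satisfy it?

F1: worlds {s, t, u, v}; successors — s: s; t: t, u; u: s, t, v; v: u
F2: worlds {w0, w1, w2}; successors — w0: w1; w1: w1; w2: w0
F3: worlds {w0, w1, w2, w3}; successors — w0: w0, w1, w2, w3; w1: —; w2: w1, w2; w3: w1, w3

none

Frame correspondent (Sahlqvist): ∀x Rxx — i.e. reflexivity.
F1: fails — world u does not see itself.
F2: fails — world w0 does not see itself.
F3: fails — world w1 does not see itself.
Valid on no frame.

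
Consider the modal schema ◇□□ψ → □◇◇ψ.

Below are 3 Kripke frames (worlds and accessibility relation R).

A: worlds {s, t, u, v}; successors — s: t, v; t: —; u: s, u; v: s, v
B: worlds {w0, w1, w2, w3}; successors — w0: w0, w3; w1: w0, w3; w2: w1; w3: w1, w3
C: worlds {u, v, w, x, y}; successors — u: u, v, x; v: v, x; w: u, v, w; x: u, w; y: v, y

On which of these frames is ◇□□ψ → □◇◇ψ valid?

This is the axiom for a generalized confluence (Geach) condition; its first-order frame correspondent is ∀x ∀y ∀z ((xRy ∧ xRz) → ∃w (yR²w ∧ zR²w)).
A: fails — sRt, sRt but no w with tR²w and tR²w.
B: satisfies the condition.
C: satisfies the condition.

B, C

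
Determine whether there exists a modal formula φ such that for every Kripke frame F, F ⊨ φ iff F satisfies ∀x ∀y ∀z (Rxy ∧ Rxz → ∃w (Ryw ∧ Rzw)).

Yes — defined by ◇□q → □◇q

This is a Sahlqvist condition; the .2 axiom ◇□q → □◇q defines it.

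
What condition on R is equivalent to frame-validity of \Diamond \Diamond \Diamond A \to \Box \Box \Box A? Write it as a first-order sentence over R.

This is a Sahlqvist (Geach-type) schema ◇^3□^0A → □^3◇^0A.
Minimal-valuation argument: fix x; take any y with xR^3y and any z with xR^3z. Set V(A) to the set of worlds R-reachable from y in exactly 0 steps. Then □^0A holds at y, so the antecedent holds at x; validity forces ◇^0A at z, giving a w with zR^0w and yR^0w.
First-order correspondent: \forall x \forall y \forall z ((x R^3 y \wedge x R^3 z) \to \exists w (y = w \wedge z = w)).

\forall x \forall y \forall z ((x R^3 y \wedge x R^3 z) \to \exists w (y = w \wedge z = w))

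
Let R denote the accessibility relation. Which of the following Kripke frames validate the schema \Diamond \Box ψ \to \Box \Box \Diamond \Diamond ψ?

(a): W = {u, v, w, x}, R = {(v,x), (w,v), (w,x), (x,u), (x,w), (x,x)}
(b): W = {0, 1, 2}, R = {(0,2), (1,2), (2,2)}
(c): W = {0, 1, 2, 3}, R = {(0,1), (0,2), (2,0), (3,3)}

(b)

Frame correspondent (Sahlqvist): \forall x \forall y \forall z ((xRy \wedge x R^2 z) \to \exists w (yRw \wedge z R^2 w)) — i.e. a generalized confluence (Geach) condition.
(a): fails — vRx, vR²u but no t with xRt and uR²t.
(b): satisfies the condition.
(c): fails — 0R1, 0R²0 but no w with 1Rw and 0R²w.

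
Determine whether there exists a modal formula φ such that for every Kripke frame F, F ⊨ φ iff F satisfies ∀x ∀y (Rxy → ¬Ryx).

No

Modal frame validity is preserved under surjective bounded morphisms.
The 3-cycle (worlds w0,w1,w2 with w0→w1→w2→w0) is asymmetric. Mapping every world to a single reflexive point • is a surjective bounded morphism, and the reflexive point is not asymmetric (R•• but asymmetry requires ¬R••).
Hence asymmetry is not modally definable.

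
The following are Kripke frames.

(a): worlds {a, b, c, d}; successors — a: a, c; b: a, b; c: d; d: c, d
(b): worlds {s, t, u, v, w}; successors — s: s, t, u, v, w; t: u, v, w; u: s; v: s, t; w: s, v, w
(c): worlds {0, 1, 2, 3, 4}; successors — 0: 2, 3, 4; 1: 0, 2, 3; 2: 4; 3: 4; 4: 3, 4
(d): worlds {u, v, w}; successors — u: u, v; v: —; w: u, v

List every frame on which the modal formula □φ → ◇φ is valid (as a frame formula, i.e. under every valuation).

This is the axiom for seriality; its first-order frame correspondent is ∀x ∃y Rxy.
(a): condition met.
(b): condition met.
(c): condition met.
(d): fails — world v has no successor.

(a), (b), (c)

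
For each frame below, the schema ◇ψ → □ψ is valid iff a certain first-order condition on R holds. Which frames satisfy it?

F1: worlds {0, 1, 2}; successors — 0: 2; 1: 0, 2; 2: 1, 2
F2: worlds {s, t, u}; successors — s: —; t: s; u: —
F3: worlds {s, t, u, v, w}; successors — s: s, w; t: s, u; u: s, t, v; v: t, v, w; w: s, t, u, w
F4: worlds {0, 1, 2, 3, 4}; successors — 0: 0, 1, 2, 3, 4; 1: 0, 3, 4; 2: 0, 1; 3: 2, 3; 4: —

F2

This is the axiom for partial functionality; its first-order frame correspondent is ∀x ∀y ∀z (Rxy ∧ Rxz → y = z).
F1: fails — 1 sees both 0 and 2.
F2: satisfies the condition.
F3: fails — s sees both s and w.
F4: fails — 0 sees both 0 and 1.
Valid on: F2.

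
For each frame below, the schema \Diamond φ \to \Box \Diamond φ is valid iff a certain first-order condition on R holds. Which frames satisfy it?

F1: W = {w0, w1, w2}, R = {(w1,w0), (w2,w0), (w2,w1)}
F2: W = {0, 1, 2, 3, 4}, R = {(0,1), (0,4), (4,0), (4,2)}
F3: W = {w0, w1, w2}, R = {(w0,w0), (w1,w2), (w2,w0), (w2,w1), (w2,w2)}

none

The schema corresponds to the Euclidean property: \forall x \forall y \forall z (Rxy \wedge Rxz \to Ryz).
F1: fails — Rw1w0 and Rw1w0 but not Rw0w0.
F2: fails — R01 and R01 but not R11.
F3: fails — Rw2w1 and Rw2w1 but not Rw1w1.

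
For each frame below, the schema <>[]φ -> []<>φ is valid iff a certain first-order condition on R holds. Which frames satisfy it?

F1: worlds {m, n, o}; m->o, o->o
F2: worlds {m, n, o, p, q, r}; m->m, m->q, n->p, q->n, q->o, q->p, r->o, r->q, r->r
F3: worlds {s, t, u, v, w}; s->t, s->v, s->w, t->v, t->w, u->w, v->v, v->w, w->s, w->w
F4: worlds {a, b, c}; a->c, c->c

F1, F3, F4

The schema corresponds to convergence: forall x forall y forall z (Rxy & Rxz -> exists w (Ryw & Rzw)).
F1: condition met.
F2: fails — Rmq and Rmm but q and m have no common successor.
F3: condition met.
F4: condition met.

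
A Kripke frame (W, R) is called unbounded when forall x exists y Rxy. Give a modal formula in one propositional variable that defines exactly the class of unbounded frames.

□q → ◇q

A defining formula is □q → ◇q (the D axiom).
Suppose □q→◇q is valid. At any x set V(q)=W. Then □q at x, so ◇q at x, so x has a successor.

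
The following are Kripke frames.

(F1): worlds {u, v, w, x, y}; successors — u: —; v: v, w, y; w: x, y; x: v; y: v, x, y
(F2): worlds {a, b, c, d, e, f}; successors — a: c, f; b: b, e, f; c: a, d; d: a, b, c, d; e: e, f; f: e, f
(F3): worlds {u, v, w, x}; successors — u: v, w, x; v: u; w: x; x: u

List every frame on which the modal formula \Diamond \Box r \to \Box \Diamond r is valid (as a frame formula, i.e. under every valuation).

(F1)

Frame correspondent (Sahlqvist): \forall x \forall y \forall z (Rxy \wedge Rxz \to \exists w (Ryw \wedge Rzw)) — i.e. convergence.
(F1): satisfies the condition.
(F2): fails — Rac and Raf but c and f have no common successor.
(F3): fails — Ruv and Ruw but v and w have no common successor.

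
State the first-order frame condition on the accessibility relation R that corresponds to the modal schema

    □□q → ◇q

This is a Sahlqvist (Geach-type) schema ◇^0□^2q → □^0◇^1q.
Minimal-valuation argument: fix x; take any y with xR^0y and any z with xR^0z. Set V(q) to the set of worlds R-reachable from y in exactly 2 steps. Then □^2q holds at y, so the antecedent holds at x; validity forces ◇^1q at z, giving a w with zR^1w and yR^2w.
First-order correspondent: ∀x ∃w (xR²w ∧ xRw).

∀x ∃w (xR²w ∧ xRw)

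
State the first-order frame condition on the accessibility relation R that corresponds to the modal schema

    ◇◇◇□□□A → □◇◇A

This is a Sahlqvist (Geach-type) schema ◇^3□^3A → □^1◇^2A.
First-order correspondent: ∀x ∀y ∀z ((xR³y ∧ xRz) → ∃w (yR³w ∧ zR²w)).

∀x ∀y ∀z ((xR³y ∧ xRz) → ∃w (yR³w ∧ zR²w))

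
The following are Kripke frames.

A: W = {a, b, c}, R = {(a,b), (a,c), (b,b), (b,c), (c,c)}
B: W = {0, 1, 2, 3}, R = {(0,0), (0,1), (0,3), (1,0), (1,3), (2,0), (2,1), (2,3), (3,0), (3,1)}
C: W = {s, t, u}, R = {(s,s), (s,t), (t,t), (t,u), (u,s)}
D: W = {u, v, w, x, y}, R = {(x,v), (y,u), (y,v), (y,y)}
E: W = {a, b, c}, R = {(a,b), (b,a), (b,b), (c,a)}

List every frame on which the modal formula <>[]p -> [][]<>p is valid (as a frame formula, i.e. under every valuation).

Frame correspondent (Sahlqvist): forall x forall y forall z ((xRy & x R^2 z) -> exists w (yRw & zRw)) — i.e. a generalized confluence (Geach) condition.
A: condition met.
B: condition met.
C: fails — sRt, sR²u but no w with tRw and uRw.
D: fails — yRu, yR²u but no t with uRt and uRt.
E: condition met.
Valid on: A, B, E.

A, B, E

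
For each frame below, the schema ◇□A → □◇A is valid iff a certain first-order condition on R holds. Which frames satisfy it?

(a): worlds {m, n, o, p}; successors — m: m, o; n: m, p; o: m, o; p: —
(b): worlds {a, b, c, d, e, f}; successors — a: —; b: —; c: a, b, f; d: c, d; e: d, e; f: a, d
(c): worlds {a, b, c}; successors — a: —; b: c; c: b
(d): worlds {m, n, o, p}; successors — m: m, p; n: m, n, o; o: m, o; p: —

Frame correspondent (Sahlqvist): ∀x ∀y ∀z (Rxy ∧ Rxz → ∃w (Ryw ∧ Rzw)) — i.e. convergence.
(a): fails — Rnm and Rnp but m and p have no common successor.
(b): fails — Rcf and Rcb but f and b have no common successor.
(c): satisfies the condition.
(d): fails — Rmm and Rmp but m and p have no common successor.

(c)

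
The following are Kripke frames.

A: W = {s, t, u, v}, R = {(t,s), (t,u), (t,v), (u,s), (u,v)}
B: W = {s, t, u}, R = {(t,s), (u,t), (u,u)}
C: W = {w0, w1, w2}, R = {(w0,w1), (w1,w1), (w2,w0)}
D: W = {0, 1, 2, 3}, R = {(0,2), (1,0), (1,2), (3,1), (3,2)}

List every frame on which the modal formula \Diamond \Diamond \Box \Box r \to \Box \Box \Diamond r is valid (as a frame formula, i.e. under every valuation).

Frame correspondent (Sahlqvist): \forall x \forall y \forall z ((x R^2 y \wedge x R^2 z) \to \exists w (y R^2 w \wedge zRw)) — i.e. a generalized confluence (Geach) condition.
A: fails — tR²s, tR²s but no w with sR²w and sRw.
B: fails — uR²s, uR²s but no w with sR²w and sRw.
C: satisfies the condition.
D: fails — 1R²2, 1R²2 but no w with 2R²w and 2Rw.
Valid on: C.

C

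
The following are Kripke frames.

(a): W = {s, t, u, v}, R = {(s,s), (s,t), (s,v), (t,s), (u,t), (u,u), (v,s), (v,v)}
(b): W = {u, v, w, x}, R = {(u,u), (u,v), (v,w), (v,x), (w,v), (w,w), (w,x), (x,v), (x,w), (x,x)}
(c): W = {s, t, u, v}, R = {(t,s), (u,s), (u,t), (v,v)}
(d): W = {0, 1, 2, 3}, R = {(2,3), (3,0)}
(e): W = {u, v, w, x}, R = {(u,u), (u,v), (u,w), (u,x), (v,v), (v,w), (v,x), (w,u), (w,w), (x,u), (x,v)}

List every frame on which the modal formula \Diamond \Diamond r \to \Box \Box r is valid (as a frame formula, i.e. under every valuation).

This is the axiom for a generalized confluence (Geach) condition; its first-order frame correspondent is \forall x \forall y \forall z ((x R^2 y \wedge x R^2 z) \to \exists w (y = w \wedge z = w)).
(a): fails — sR²s, sR²t but s ≠ t.
(b): fails — uR²u, uR²v but u ≠ v.
(c): satisfies the condition.
(d): satisfies the condition.
(e): fails — uR²u, uR²v but u ≠ v.
Valid on: (c), (d).

(c), (d)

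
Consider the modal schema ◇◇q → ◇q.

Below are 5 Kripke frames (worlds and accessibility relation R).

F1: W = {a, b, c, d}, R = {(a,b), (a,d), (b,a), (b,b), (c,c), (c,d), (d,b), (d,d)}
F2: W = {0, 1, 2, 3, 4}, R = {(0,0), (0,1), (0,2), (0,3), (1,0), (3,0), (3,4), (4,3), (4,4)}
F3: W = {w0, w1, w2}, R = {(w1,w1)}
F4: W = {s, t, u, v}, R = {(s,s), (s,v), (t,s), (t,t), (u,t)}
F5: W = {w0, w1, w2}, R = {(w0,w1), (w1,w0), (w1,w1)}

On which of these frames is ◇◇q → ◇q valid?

Frame correspondent (Sahlqvist): ∀x ∀y ∀z (Rxy ∧ Ryz → Rxz) — i.e. transitivity.
F1: fails — Rcd and Rdb but not Rcb.
F2: fails — R10 and R02 but not R12.
F3: condition met.
F4: fails — Rut and Rts but not Rus.
F5: fails — Rw0w1 and Rw1w0 but not Rw0w0.

F3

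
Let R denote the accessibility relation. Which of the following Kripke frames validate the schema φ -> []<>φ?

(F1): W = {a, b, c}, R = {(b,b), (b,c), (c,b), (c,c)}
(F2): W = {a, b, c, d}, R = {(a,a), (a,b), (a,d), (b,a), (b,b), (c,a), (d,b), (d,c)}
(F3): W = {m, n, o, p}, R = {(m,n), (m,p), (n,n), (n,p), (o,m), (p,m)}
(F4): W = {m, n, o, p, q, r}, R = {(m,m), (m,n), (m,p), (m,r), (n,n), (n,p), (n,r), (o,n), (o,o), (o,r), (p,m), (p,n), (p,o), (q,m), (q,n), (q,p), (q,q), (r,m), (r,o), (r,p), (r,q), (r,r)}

(F1)

This is the axiom for symmetry; its first-order frame correspondent is forall x forall y (Rxy -> Ryx).
(F1): satisfies the condition.
(F2): fails — Rdc but not Rcd.
(F3): fails — Rom but not Rmo.
(F4): fails — Ron but not Rno.
Valid on: (F1).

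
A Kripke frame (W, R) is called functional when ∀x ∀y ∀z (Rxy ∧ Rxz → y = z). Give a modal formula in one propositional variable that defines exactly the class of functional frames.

◇r → □r

This is partial functionality; the standard corresponding axiom is CD: ◇r → □r.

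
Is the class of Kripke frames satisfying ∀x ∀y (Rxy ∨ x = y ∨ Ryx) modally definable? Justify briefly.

Not definable by any modal formula

If a class were modally definable it would be closed under disjoint unions (Goldblatt–Thomason).
Take 2 disjoint single-world reflexive frames: each is trivially connected, but their disjoint union has 2 worlds with no edge between distinct components, so it is not connected.
So the class is not modally definable.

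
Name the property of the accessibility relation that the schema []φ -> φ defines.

Suppose □φ→φ is valid. At any x set V(φ)={w : Rxw}. Then □φ holds at x, so φ holds at x, i.e. Rxx.
Conversely, on a frame with reflexivity the schema holds at every world under every valuation.
So the correspondent is reflexivity.

Reflexivity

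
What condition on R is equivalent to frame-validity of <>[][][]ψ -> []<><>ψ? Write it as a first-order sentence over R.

forall x forall y forall z ((xRy & xRz) -> exists w (y R^3 w & z R^2 w))

This is a Sahlqvist (Geach-type) schema ◇^1□^3ψ → □^1◇^2ψ.
First-order correspondent: forall x forall y forall z ((xRy & xRz) -> exists w (y R^3 w & z R^2 w)).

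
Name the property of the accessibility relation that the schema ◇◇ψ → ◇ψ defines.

Transitivity

Replacing ψ by ¬ψ and contraposing gives the equivalent schema □ψ → □□ψ.
Suppose □ψ→□□ψ is valid. Take Rxy, Ryz and set V(ψ)={w : Rxw}. Then □ψ at x, so □□ψ at x, so □ψ at y, so ψ at z, i.e. Rxz.
Conversely, any frame satisfying ∀x ∀y ∀z (Rxy ∧ Ryz → Rxz) validates the schema.
Frame condition: ∀x ∀y ∀z (Rxy ∧ Ryz → Rxz).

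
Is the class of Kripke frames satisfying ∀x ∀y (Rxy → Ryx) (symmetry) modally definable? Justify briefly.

The condition is symmetry. A defining modal formula is q → □◇q.
Suppose q→□◇q is valid. Take Rxy and set V(q)={x}. Then q at x, so □◇q at x, so ◇q at y, so some z with Ryz has q; z=x, i.e. Ryx.

Yes — defined by q → □◇q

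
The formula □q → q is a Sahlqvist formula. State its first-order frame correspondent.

Reflexivity

This is the T axiom.
It corresponds to reflexivity: ∀x Rxx.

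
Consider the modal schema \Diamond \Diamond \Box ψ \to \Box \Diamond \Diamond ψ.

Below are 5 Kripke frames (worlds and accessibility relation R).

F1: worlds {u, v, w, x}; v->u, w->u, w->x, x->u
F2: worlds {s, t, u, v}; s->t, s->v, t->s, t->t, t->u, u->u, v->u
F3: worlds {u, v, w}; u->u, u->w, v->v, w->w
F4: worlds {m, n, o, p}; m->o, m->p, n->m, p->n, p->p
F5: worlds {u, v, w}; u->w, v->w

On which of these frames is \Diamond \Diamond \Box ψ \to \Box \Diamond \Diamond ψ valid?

F3, F5

Frame correspondent (Sahlqvist): \forall x \forall y \forall z ((x R^2 y \wedge xRz) \to \exists w (yRw \wedge z R^2 w)) — i.e. a generalized confluence (Geach) condition.
F1: fails — wR²u, wRu but no t with uRt and uR²t.
F2: fails — sR²s, sRv but no w with sRw and vR²w.
F3: holds.
F4: fails — mR²n, mRo but no w with nRw and oR²w.
F5: holds.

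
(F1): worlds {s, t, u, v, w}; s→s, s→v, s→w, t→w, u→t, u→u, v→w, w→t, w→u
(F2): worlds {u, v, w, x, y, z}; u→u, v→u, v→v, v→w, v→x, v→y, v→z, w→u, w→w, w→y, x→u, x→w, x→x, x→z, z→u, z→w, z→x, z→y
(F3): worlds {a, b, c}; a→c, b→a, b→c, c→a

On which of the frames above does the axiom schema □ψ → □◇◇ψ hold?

This is the axiom for a generalized confluence (Geach) condition; its first-order frame correspondent is ∀x ∀z (xRz → ∃w (xRw ∧ zR²w)).
(F1): fails — sRv but no w* with sRw* and vR²w*.
(F2): fails — vRy but no t with vRt and yR²t.
(F3): ✓.

(F3)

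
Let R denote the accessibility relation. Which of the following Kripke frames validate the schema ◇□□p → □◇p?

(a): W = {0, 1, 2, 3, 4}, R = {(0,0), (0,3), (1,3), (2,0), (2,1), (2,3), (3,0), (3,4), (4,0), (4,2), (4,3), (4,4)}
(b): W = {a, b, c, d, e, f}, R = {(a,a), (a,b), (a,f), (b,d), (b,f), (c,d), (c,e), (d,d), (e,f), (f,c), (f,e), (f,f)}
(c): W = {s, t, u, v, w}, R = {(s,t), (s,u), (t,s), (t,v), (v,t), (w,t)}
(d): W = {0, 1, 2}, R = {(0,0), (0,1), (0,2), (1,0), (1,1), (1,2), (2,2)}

The schema corresponds to a generalized confluence (Geach) condition: ∀x ∀y ∀z ((xRy ∧ xRz) → ∃w (yR²w ∧ zRw)).
(a): fails — 2R1, 2R1 but no w with 1R²w and 1Rw.
(b): fails — bRd, bRf but no w with dR²w and fRw.
(c): fails — sRt, sRt but no w* with tR²w* and tRw*.
(d): condition met.

(d)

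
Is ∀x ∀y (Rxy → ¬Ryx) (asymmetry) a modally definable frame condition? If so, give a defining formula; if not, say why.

If a class were modally definable it would be closed under surjective bounded morphisms (Goldblatt–Thomason).
The 3-cycle (worlds w0,w1,w2 with w0→w1→w2→w0) is asymmetric. Mapping every world to a single reflexive point • is a surjective bounded morphism, and the reflexive point is not asymmetric (R•• but asymmetry requires ¬R••).
Hence asymmetry is not modally definable.

No — not modally definable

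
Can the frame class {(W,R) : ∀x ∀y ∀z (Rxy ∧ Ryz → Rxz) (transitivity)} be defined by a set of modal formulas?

Definable; □p → □□p defines it

This is a Sahlqvist condition; the 4 axiom □p → □□p defines it.
Suppose □p→□□p is valid. Take Rxy, Ryz and set V(p)={w : Rxw}. Then □p at x, so □□p at x, so □p at y, so p at z, i.e. Rxz.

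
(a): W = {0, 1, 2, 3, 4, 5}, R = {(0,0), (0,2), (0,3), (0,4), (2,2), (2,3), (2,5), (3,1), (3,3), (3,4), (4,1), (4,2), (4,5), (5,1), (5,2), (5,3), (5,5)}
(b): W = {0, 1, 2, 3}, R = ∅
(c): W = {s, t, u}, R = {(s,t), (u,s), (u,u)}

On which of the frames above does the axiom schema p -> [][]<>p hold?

(b)

The schema corresponds to a generalized confluence (Geach) condition: forall x forall z (x R^2 z -> exists w (x = w & zRw)).
(a): fails — 0R²1 but no w with 0=w and 1Rw.
(b): holds.
(c): fails — uR²s but no w with u=w and sRw.
Valid on: (b).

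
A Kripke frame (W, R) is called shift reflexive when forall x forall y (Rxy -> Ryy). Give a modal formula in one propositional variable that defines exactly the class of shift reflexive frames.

□(□ψ → ψ)

This is shift-reflexivity; the standard corresponding axiom is T□: □(□ψ → ψ).
Suppose □(□ψ→ψ) is valid. Take Rxy and set V(ψ)={w : Ryw}. Then at y, □ψ holds; since □(□ψ→ψ) at x, □ψ→ψ at y, so ψ at y, i.e. Ryy.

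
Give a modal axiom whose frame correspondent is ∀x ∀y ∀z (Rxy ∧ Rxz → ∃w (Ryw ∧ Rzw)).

The condition is convergence. The .2 schema ◇□r → □◇r defines it.
Suppose ◇□r→□◇r is valid. Take Rxy, Rxz and set V(r)={w : Ryw}. Then □r at y so ◇□r at x, so □◇r at x, so ◇r at z, giving w with Rzw and Ryw.

◇□r → □◇r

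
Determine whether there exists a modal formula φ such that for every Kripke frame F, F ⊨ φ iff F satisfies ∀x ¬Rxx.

No

Any modally definable frame class is closed under surjective bounded morphisms.
The 2-cycle (worlds a,b with a→b→a) is irreflexive, and the map sending every world to a single reflexive point • is a surjective bounded morphism (forth: every edge maps to (•,•); back: every world has a successor). So any modal formula valid on the 2-cycle is also valid on the reflexive point, which is not irreflexive.
Hence irreflexivity is not modally definable.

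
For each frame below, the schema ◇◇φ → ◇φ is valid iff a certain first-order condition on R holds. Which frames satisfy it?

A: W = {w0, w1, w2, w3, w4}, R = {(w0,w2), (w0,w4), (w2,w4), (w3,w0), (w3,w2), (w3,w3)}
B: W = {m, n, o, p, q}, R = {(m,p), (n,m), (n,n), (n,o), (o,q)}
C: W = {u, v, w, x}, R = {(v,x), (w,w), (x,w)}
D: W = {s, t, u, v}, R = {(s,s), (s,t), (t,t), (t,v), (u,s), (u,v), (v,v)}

none

This is the axiom for transitivity; its first-order frame correspondent is ∀x ∀y ∀z (Rxy ∧ Ryz → Rxz).
A: fails — Rw3w2 and Rw2w4 but not Rw3w4.
B: fails — Rno and Roq but not Rnq.
C: fails — Rvx and Rxw but not Rvw.
D: fails — Rus and Rst but not Rut.
Valid on no frame.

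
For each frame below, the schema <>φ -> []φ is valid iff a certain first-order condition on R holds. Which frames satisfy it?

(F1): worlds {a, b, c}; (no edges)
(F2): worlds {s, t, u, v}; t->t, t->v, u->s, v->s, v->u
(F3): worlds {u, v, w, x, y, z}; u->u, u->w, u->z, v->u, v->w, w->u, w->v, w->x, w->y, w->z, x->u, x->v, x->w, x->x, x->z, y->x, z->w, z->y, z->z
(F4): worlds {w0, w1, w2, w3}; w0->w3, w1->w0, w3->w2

The schema corresponds to partial functionality: forall x forall y forall z (Rxy & Rxz -> y = z).
(F1): condition met.
(F2): fails — t sees both t and v.
(F3): fails — u sees both u and w.
(F4): condition met.
Valid on: (F1), (F4).

(F1), (F4)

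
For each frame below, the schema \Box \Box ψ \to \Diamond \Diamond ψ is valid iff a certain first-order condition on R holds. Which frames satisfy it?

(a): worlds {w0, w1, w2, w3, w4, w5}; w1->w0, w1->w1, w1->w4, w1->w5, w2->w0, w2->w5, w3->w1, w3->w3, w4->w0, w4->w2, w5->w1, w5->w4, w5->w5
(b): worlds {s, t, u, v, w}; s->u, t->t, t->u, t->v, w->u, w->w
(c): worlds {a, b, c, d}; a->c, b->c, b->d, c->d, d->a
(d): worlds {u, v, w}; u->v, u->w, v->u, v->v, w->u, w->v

This is the axiom for a generalized confluence (Geach) condition; its first-order frame correspondent is \forall x \exists w (x R^2 w \wedge x R^2 w).
(a): fails — at w0 but no w with w0R²w and w0R²w.
(b): fails — at s but no w* with sR²w* and sR²w*.
(c): condition met.
(d): condition met.
Valid on: (c), (d).

(c), (d)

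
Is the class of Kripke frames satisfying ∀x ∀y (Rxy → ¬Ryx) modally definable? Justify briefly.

No

If a class were modally definable it would be closed under surjective bounded morphisms (Goldblatt–Thomason).
The 3-cycle (worlds w0,w1,w2 with w0→w1→w2→w0) is asymmetric. Mapping every world to a single reflexive point • is a surjective bounded morphism, and the reflexive point is not asymmetric (R•• but asymmetry requires ¬R••).
So no modal formula (or set of formulas) defines exactly the asymmetric frames.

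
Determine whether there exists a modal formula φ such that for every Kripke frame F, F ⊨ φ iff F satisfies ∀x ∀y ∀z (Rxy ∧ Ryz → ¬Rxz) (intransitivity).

Modal frame validity is preserved under surjective bounded morphisms.
The 7-cycle (worlds 0,1,2,3,4,5,6 with 0→1→2→3→4→5→6→0) is intransitive. Mapping every world to a single reflexive point • is a surjective bounded morphism; the reflexive point is not intransitive (R••∧R•• but R••).
So no modal formula (or set of formulas) defines exactly the intransitive frames.

No — not modally definable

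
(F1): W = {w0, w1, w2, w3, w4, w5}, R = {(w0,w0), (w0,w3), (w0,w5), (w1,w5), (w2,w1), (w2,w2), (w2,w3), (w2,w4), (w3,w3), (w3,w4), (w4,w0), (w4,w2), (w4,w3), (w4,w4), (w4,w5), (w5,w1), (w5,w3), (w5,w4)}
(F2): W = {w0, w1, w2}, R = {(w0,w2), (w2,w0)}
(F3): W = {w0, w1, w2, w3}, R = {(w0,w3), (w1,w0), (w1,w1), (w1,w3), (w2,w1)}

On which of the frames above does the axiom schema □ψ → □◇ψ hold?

Frame correspondent (Sahlqvist): ∀x ∀z (xRz → ∃w (xRw ∧ zRw)) — i.e. a generalized confluence (Geach) condition.
(F1): fails — w1Rw5 but no w with w1Rw and w5Rw.
(F2): fails — w0Rw2 but no w with w0Rw and w2Rw.
(F3): fails — w0Rw3 but no w with w0Rw and w3Rw.
Valid on no frame.

none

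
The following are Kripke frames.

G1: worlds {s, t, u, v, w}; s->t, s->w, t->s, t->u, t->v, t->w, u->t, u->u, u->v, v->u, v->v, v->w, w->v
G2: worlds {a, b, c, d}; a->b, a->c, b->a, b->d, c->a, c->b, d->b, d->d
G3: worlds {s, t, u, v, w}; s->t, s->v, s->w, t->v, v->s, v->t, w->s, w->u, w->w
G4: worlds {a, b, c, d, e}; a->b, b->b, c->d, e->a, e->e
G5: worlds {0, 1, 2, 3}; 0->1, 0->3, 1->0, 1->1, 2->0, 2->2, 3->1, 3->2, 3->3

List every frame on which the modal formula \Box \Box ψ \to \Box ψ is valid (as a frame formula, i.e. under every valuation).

G5

This is the axiom for density; its first-order frame correspondent is \forall x \forall y (Rxy \to \exists z (Rxz \wedge Rzy)).
G1: fails — Rts but no z with Rtz and Rzs.
G2: fails — Rba but no z with Rbz and Rza.
G3: fails — Rtv but no z with Rtz and Rzv.
G4: fails — Rcd but no z with Rcz and Rzd.
G5: satisfies the condition.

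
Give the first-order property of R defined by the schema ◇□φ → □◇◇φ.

∀x ∀y ∀z ((xRy ∧ xRz) → ∃w (yRw ∧ zR²w))

This is a Sahlqvist (Geach-type) schema ◇^1□^1φ → □^1◇^2φ.
First-order correspondent: ∀x ∀y ∀z ((xRy ∧ xRz) → ∃w (yRw ∧ zR²w)).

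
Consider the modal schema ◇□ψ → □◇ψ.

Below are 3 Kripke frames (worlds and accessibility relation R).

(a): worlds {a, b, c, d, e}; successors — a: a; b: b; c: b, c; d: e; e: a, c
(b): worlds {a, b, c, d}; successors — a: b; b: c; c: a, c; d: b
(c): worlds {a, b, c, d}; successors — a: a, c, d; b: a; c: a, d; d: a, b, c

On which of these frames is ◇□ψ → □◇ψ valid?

Frame correspondent (Sahlqvist): ∀x ∀y ∀z (Rxy ∧ Rxz → ∃w (Ryw ∧ Rzw)) — i.e. convergence.
(a): fails — Rea and Rec but a and c have no common successor.
(b): fails — Rcc and Rca but c and a have no common successor.
(c): satisfies the condition.

(c)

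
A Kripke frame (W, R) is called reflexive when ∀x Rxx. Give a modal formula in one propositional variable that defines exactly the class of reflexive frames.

The condition is reflexivity. The T schema □p → p defines it.
Suppose □p→p is valid. At any x set V(p)={w : Rxw}. Then □p holds at x, so p holds at x, i.e. Rxx.

□p → p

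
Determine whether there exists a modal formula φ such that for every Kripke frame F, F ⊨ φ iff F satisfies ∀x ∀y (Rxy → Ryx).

Yes — defined by r → □◇r

The condition is symmetry. A defining modal formula is r → □◇r.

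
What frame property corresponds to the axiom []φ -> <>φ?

Seriality

Suppose □φ→◇φ is valid. At any x set V(φ)=W. Then □φ at x, so ◇φ at x, so x has a successor.
Conversely, any frame satisfying forall x exists y Rxy validates the schema.
So the correspondent is seriality.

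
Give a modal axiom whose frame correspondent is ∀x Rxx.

The condition is reflexivity. The T schema □s → s defines it.
Suppose □s→s is valid. At any x set V(s)={w : Rxw}. Then □s holds at x, so s holds at x, i.e. Rxx.

□s → s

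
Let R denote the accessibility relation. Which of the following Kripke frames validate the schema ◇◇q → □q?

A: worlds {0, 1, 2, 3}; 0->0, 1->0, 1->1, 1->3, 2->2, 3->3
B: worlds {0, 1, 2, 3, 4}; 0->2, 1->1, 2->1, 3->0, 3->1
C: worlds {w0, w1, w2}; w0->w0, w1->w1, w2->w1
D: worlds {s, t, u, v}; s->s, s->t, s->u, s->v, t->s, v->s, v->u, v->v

This is the axiom for a generalized confluence (Geach) condition; its first-order frame correspondent is ∀x ∀y ∀z ((xR²y ∧ xRz) → ∃w (y = w ∧ z = w)).
A: fails — 1R²0, 1R1 but 0 ≠ 1.
B: fails — 0R²1, 0R2 but 1 ≠ 2.
C: condition met.
D: fails — sR²s, sRt but s ≠ t.
Valid on: C.

C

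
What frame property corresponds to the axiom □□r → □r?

Density

Suppose □□r→□r is valid. Take Rxy and set V(r)={w : xR²w}. Then □□r at x, so □r at x, so r at y, i.e. ∃z(Rxz∧Rzy).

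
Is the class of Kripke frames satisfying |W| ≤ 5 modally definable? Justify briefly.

Not definable by any modal formula

Modal frame validity is preserved under disjoint unions.
Any modal formula valid on each of 6 disjoint one-world frames is valid on their disjoint union (validity is preserved under disjoint unions). Each one-world frame has |W|=1≤5, but the union has |W|=6.
Hence having at most 5 worlds is not modally definable.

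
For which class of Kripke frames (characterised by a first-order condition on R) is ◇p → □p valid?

partial functionality: ∀x ∀y ∀z (Rxy ∧ Rxz → y = z)

This is the CD axiom.
It corresponds to partial functionality: ∀x ∀y ∀z (Rxy ∧ Rxz → y = z).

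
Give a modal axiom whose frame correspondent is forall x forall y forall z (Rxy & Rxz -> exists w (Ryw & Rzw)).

◇□r → □◇r

The condition is convergence. The .2 schema ◇□r → □◇r defines it.
Suppose ◇□r→□◇r is valid. Take Rxy, Rxz and set V(r)={w : Ryw}. Then □r at y so ◇□r at x, so □◇r at x, so ◇r at z, giving w with Rzw and Ryw.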